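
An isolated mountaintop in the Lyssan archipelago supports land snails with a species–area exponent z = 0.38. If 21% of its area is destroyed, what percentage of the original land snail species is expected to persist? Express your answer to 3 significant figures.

91.4%

S_new/S_old = (A_new/A_old)^z = 0.79^0.38
= exp(0.38 × ln 0.79) = exp(0.38 × -0.2357) = exp(-0.0896) ≈ 0.9143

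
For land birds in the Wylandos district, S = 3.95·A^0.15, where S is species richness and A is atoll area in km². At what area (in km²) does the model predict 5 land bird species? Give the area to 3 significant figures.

4.81 km²

5 = 3.95 × A^0.15  ⇒  A^0.15 = 5/3.95 = 1.266
ln A = ln(1.266) / 0.15 = 0.2357 / 0.15 = 1.5715
A = e^1.5715 ≈ 4.814 km²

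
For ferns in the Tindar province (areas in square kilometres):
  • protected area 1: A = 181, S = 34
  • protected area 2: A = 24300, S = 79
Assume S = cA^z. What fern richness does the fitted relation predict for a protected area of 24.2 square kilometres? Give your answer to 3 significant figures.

24.0

z = ln(79/34) / ln(24300/181) = 0.8431 / 4.8997 = 0.1721
c = 34 / 181^0.1721 = 34 / 2.446 = 13.9
S₃ = 13.9 × 24.2^0.1721 = 13.9 × 1.73 ≈ 24.05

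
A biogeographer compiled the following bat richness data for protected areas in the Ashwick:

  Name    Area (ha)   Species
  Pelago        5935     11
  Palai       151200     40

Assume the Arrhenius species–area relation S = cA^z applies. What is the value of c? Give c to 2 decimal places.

0.34

z = ln(S₂/S₁) / ln(A₂/A₁) = ln(40/11) / ln(151200/5935) = 1.2910 / 3.2377 = 0.3987
c = S₁ / A₁^z = 11 / 5935^0.3987 = 11 / 31.96 = 0.3442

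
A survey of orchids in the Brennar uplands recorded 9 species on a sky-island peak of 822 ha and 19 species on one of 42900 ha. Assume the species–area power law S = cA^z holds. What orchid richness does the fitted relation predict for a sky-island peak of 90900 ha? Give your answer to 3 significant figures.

21.9

z = ln(19/9) / ln(42900/822) = 0.7472 / 3.9549 = 0.1889
c = 9 / 822^0.1889 = 9 / 3.554 = 2.532
S₃ = 2.532 × 90900^0.1889 = 2.532 × 8.647 ≈ 21.9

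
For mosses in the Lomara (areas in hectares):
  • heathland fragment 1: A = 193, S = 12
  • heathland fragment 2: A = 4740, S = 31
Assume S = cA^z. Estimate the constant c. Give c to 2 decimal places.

2.52

z = ln(S₂/S₁) / ln(A₂/A₁) = ln(31/12) / ln(4740/193) = 0.9491 / 3.2011 = 0.2965
c = S₁ / A₁^z = 12 / 193^0.2965 = 12 / 4.76 = 2.521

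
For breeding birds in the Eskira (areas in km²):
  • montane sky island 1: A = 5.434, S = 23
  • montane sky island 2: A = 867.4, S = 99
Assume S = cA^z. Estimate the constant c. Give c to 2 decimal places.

14.13

z = ln(S₂/S₁) / ln(A₂/A₁) = ln(99/23) / ln(867.4/5.434) = 1.4596 / 5.0728 = 0.2877
c = S₁ / A₁^z = 23 / 5.434^0.2877 = 23 / 1.627 = 14.13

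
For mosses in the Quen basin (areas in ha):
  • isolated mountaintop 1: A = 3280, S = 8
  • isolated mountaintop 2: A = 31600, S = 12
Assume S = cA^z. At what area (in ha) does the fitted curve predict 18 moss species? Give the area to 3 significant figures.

z = ln(12/8) / ln(31600/3280) = 0.4055 / 2.2653 = 0.1790
c = 8 / 3280^0.1790 = 8 / 4.259 = 1.878
A = (18/1.878)^(1/0.1790) ⇒ ln A = ln(9.583)/0.1790 = 12.6262
A = e^12.6262 ≈ 304439 ha

304000 ha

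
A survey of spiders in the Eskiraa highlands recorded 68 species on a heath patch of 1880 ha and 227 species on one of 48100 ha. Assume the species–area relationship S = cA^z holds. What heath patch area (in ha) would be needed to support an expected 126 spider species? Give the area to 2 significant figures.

9900 ha

z = ln(227/68) / ln(48100/1880) = 1.2054 / 3.2420 = 0.3718
c = 68 / 1880^0.3718 = 68 / 16.5 = 4.122
A = (126/4.122)^(1/0.3718) ⇒ ln A = ln(30.57)/0.3718 = 9.1978
A = e^9.1978 ≈ 9876 ha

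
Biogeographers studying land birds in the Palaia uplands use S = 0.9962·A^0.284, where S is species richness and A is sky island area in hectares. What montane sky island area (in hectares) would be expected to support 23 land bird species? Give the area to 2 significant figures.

23 = 0.9962 × A^0.284  ⇒  A^0.284 = 23/0.9962 = 23.09
ln A = ln(23.09) / 0.284 = 3.1393 / 0.284 = 11.0539
A = e^11.0539 ≈ 63189 hectares

63000 hectares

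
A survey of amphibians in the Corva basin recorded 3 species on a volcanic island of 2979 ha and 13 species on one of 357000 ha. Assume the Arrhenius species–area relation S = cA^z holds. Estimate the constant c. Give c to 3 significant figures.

0.259

z = ln(S₂/S₁) / ln(A₂/A₁) = ln(13/3) / ln(357000/2979) = 1.4663 / 4.7861 = 0.3064
c = S₁ / A₁^z = 3 / 2979^0.3064 = 3 / 11.6 = 0.2587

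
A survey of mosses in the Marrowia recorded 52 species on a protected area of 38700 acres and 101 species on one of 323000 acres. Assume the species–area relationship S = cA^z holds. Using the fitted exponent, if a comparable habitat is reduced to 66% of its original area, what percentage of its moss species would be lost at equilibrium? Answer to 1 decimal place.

z = ln(101/52) / ln(323000/38700) = 0.6639 / 2.1218 = 0.3129
S_new/S_old = (A_new/A_old)^z = 0.66^0.3129 = exp(0.3129 × -0.4155) = 0.8781
Fraction lost = 1 − 0.8781 = 0.1219

12.2%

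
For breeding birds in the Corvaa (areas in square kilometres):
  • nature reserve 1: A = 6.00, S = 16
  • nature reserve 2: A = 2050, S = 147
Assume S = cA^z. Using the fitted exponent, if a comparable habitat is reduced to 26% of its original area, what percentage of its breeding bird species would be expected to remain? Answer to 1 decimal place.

z = ln(147/16) / ln(2050/6) = 2.2178 / 5.8338 = 0.3802
S_new/S_old = (A_new/A_old)^z = 0.26^0.3802 = exp(0.3802 × -1.3471) = 0.5992

59.9%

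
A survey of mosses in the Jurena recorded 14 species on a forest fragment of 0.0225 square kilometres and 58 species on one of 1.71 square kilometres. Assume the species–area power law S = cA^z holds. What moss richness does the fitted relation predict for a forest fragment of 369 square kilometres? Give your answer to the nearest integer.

z = ln(58/14) / ln(1.71/0.0225) = 1.4214 / 4.3307 = 0.3282
c = 14 / 0.0225^0.3282 = 14 / 0.2879 = 48.64
S₃ = 48.64 × 369^0.3282 = 48.64 × 6.959 ≈ 338.4

338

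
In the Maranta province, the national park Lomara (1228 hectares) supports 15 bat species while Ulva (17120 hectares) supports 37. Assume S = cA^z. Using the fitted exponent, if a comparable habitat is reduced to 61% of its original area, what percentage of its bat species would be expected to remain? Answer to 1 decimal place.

z = ln(37/15) / ln(17120/1228) = 0.9029 / 2.6349 = 0.3427
S_new/S_old = (A_new/A_old)^z = 0.61^0.3427 = exp(0.3427 × -0.4943) = 0.8442

84.4%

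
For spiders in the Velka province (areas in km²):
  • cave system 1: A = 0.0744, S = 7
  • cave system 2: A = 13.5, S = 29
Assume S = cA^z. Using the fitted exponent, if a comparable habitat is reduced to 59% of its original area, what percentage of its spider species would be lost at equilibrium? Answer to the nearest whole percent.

z = ln(29/7) / ln(13.5/0.0744) = 1.4214 / 5.2010 = 0.2733
S_new/S_old = (A_new/A_old)^z = 0.59^0.2733 = exp(0.2733 × -0.5276) = 0.8657
Fraction lost = 1 − 0.8657 = 0.1343

13%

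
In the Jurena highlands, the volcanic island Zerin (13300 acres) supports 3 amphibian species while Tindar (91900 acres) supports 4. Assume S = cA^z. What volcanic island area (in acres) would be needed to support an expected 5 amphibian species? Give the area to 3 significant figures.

z = ln(4/3) / ln(91900/13300) = 0.2877 / 1.9329 = 0.1488
c = 3 / 13300^0.1488 = 3 / 4.109 = 0.7301
A = (5/0.7301)^(1/0.1488) ⇒ ln A = ln(6.849)/0.1488 = 12.9278
A = e^12.9278 ≈ 411580 acres

412000 acres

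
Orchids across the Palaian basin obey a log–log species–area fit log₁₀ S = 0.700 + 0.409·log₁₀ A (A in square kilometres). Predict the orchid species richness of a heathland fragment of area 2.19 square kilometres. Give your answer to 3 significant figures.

S = 5.012 × 2.19^0.409
ln S = ln 5.012 + 0.409 × ln 2.19 = 1.6118 + 0.409 × 0.7839 = 1.9324
S = e^1.9324 ≈ 6.906

6.91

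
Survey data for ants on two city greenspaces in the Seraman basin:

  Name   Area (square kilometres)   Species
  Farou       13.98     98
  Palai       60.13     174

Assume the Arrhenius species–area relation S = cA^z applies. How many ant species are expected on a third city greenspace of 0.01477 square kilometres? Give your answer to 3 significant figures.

6.61

z = ln(174/98) / ln(60.13/13.98) = 0.5741 / 1.4589 = 0.3935
c = 98 / 13.98^0.3935 = 98 / 2.823 = 34.71
S₃ = 34.71 × 0.01477^0.3935 = 34.71 × 0.1904 ≈ 6.608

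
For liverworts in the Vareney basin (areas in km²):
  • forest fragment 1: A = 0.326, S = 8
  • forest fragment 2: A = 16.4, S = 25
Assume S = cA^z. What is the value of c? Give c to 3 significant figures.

z = ln(S₂/S₁) / ln(A₂/A₁) = ln(25/8) / ln(16.4/0.326) = 1.1394 / 3.9181 = 0.2908
c = S₁ / A₁^z = 8 / 0.326^0.2908 = 8 / 0.7218 = 11.08

11.1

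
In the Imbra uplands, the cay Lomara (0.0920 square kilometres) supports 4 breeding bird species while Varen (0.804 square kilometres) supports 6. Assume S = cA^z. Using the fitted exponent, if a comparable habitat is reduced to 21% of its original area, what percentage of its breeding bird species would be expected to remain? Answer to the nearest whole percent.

z = ln(6/4) / ln(0.804/0.092) = 0.4055 / 2.1678 = 0.1870
S_new/S_old = (A_new/A_old)^z = 0.21^0.1870 = exp(0.1870 × -1.5606) = 0.7468

75%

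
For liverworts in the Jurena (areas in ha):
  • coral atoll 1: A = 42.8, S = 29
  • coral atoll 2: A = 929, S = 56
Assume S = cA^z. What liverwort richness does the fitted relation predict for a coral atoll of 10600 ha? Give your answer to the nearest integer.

94

z = ln(56/29) / ln(929/42.8) = 0.6581 / 3.0776 = 0.2138
c = 29 / 42.8^0.2138 = 29 / 2.233 = 12.99
S₃ = 12.99 × 10600^0.2138 = 12.99 × 7.256 ≈ 94.25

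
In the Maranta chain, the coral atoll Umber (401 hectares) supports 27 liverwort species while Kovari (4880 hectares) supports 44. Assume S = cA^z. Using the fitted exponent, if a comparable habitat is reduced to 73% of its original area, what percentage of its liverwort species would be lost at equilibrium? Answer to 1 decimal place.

z = ln(44/27) / ln(4880/401) = 0.4884 / 2.4989 = 0.1954
S_new/S_old = (A_new/A_old)^z = 0.73^0.1954 = exp(0.1954 × -0.3147) = 0.9404
Fraction lost = 1 − 0.9404 = 0.05965

6.0%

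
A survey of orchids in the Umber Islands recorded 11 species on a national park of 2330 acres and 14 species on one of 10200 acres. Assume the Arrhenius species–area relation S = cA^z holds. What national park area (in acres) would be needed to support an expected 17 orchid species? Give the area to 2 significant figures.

33000 acres

z = ln(14/11) / ln(10200/2330) = 0.2412 / 1.4765 = 0.1633
c = 11 / 2330^0.1633 = 11 / 3.548 = 3.1
A = (17/3.1)^(1/0.1633) ⇒ ln A = ln(5.483)/0.1633 = 10.4189
A = e^10.4189 ≈ 33485 acres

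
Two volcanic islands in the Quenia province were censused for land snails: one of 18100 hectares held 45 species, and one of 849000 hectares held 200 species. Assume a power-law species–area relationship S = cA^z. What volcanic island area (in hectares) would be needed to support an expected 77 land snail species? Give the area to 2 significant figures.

z = ln(200/45) / ln(849000/18100) = 1.4917 / 3.8481 = 0.3876
c = 45 / 18100^0.3876 = 45 / 44.71 = 1.006
A = (77/1.006)^(1/0.3876) ⇒ ln A = ln(76.5)/0.3876 = 11.1894
A = e^11.1894 ≈ 72358 hectares

72000 hectares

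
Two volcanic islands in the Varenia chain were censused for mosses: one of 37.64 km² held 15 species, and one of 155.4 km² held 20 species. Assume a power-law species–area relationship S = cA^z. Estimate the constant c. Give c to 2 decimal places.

7.18

z = ln(S₂/S₁) / ln(A₂/A₁) = ln(20/15) / ln(155.4/37.64) = 0.2877 / 1.4179 = 0.2029
c = S₁ / A₁^z = 15 / 37.64^0.2029 = 15 / 2.088 = 7.185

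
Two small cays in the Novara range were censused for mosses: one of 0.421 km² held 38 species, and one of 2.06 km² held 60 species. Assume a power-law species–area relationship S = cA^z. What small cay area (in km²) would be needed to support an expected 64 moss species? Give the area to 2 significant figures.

2.6 km²

z = ln(60/38) / ln(2.06/0.421) = 0.4568 / 1.5878 = 0.2877
c = 38 / 0.421^0.2877 = 38 / 0.7797 = 48.74
A = (64/48.74)^(1/0.2877) ⇒ ln A = ln(1.313)/0.2877 = 0.9471
A = e^0.9471 ≈ 2.578 km²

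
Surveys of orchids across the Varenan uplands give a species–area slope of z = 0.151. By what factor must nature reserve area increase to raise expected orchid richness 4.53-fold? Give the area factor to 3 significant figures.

(A₂/A₁)^0.151 = 4.53, so A₂/A₁ = 4.53^(1/0.151) = 4.53^6.623
ln(A₂/A₁) = ln 4.53 / 0.151 = 1.5107 / 0.151 = 10.0048
A₂/A₁ = e^10.0048 ≈ 22132

22100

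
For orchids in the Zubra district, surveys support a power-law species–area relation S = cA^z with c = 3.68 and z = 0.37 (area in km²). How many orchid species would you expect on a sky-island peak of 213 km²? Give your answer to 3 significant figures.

26.8

S = 3.68 × 213^0.37
ln S = ln 3.68 + 0.37 × ln 213 = 1.3029 + 0.37 × 5.3613 = 3.2866
S = e^3.2866 ≈ 26.75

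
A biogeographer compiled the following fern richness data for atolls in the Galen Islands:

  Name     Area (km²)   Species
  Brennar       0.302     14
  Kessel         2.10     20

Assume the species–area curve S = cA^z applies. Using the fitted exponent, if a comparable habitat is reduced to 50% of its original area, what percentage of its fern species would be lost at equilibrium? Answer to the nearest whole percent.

z = ln(20/14) / ln(2.1/0.302) = 0.3567 / 1.9393 = 0.1839
S_new/S_old = (A_new/A_old)^z = 0.5^0.1839 = exp(0.1839 × -0.6931) = 0.8803
Fraction lost = 1 − 0.8803 = 0.1197

12%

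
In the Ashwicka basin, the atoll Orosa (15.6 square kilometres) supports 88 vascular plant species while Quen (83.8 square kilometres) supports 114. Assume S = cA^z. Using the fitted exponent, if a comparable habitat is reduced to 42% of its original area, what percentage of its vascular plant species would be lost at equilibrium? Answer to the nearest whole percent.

z = ln(114/88) / ln(83.8/15.6) = 0.2589 / 1.6812 = 0.1540
S_new/S_old = (A_new/A_old)^z = 0.42^0.1540 = exp(0.1540 × -0.8675) = 0.875
Fraction lost = 1 − 0.875 = 0.125

13%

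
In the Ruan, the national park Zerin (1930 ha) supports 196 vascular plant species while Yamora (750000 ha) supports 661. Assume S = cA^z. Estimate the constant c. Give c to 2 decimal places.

z = ln(S₂/S₁) / ln(A₂/A₁) = ln(661/196) / ln(750000/1930) = 1.2156 / 5.9626 = 0.2039
c = S₁ / A₁^z = 196 / 1930^0.2039 = 196 / 4.676 = 41.92

41.92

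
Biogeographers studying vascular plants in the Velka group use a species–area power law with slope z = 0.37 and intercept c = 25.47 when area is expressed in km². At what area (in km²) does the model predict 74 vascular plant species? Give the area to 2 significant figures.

18 km²

74 = 25.47 × A^0.37  ⇒  A^0.37 = 74/25.47 = 2.905
ln A = ln(2.905) / 0.37 = 1.0666 / 0.37 = 2.8826
A = e^2.8826 ≈ 17.86 km²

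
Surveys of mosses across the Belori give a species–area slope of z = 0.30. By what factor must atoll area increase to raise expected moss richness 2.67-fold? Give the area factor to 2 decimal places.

26.41

(A₂/A₁)^0.3 = 2.67, so A₂/A₁ = 2.67^(1/0.3) = 2.67^3.333
ln(A₂/A₁) = ln 2.67 / 0.3 = 0.9821 / 0.3 = 3.2736
A₂/A₁ = e^3.2736 ≈ 26.41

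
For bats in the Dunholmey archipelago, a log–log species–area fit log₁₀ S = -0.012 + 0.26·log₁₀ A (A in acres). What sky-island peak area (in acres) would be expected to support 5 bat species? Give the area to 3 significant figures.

543 acres

5 = 0.9727 × A^0.26  ⇒  A^0.26 = 5/0.9727 = 5.14
ln A = ln(5.14) / 0.26 = 1.6371 / 0.26 = 6.2964
A = e^6.2964 ≈ 542.6 acres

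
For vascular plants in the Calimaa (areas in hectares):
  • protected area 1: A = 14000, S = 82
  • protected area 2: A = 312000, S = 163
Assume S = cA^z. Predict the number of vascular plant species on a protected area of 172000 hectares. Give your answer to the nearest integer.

143

z = ln(163/82) / ln(312000/14000) = 0.6870 / 3.1039 = 0.2213
c = 82 / 14000^0.2213 = 82 / 8.274 = 9.911
S₃ = 9.911 × 172000^0.2213 = 9.911 × 14.42 ≈ 142.9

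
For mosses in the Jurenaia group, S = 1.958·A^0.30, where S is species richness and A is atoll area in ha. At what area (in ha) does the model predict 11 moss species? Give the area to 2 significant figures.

11 = 1.958 × A^0.3  ⇒  A^0.3 = 11/1.958 = 5.618
ln A = ln(5.618) / 0.3 = 1.7260 / 0.3 = 5.7532
A = e^5.7532 ≈ 315.2 ha

320 ha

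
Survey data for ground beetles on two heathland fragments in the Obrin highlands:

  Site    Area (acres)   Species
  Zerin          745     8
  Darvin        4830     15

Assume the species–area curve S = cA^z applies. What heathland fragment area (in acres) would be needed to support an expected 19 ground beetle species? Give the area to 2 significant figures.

z = ln(15/8) / ln(4830/745) = 0.6286 / 1.8692 = 0.3363
c = 8 / 745^0.3363 = 8 / 9.245 = 0.8654
A = (19/0.8654)^(1/0.3363) ⇒ ln A = ln(21.96)/0.3363 = 9.1855
A = e^9.1855 ≈ 9755 acres

9800 acres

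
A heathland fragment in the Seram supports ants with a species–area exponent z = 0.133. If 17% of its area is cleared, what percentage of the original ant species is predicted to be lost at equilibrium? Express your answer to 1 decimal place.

S_new/S_old = (A_new/A_old)^z = 0.83^0.133
= exp(0.133 × ln 0.83) = exp(0.133 × -0.1863) = exp(-0.0248) ≈ 0.9755
Fraction lost = 1 − 0.9755 = 0.02448

2.4%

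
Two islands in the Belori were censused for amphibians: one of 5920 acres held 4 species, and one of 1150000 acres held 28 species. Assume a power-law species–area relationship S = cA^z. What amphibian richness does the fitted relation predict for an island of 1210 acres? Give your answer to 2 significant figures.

z = ln(28/4) / ln(1150000/5920) = 1.9459 / 5.2692 = 0.3693
c = 4 / 5920^0.3693 = 4 / 24.72 = 0.1618
S₃ = 0.1618 × 1210^0.3693 = 0.1618 × 13.76 ≈ 2.225

2.2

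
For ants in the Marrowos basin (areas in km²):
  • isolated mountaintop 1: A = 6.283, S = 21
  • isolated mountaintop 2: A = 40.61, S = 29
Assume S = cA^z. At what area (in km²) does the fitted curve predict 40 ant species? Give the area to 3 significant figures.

261 km²

z = ln(29/21) / ln(40.61/6.283) = 0.3228 / 1.8662 = 0.1730
c = 21 / 6.283^0.1730 = 21 / 1.374 = 15.28
A = (40/15.28)^(1/0.1730) ⇒ ln A = ln(2.618)/0.1730 = 5.5633
A = e^5.5633 ≈ 260.7 km²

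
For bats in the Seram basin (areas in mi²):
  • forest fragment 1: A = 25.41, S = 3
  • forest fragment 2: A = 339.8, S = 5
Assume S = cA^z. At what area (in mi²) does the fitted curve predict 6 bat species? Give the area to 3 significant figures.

z = ln(5/3) / ln(339.8/25.41) = 0.5108 / 2.5932 = 0.1970
c = 3 / 25.41^0.1970 = 3 / 1.891 = 1.586
A = (6/1.586)^(1/0.1970) ⇒ ln A = ln(3.783)/0.1970 = 6.7539
A = e^6.7539 ≈ 857.4 mi²

857 mi²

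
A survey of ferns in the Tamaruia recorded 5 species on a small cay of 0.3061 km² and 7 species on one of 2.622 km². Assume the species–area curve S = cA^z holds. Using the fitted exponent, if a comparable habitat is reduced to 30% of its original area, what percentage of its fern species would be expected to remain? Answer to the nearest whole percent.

83%

z = ln(7/5) / ln(2.622/0.3061) = 0.3365 / 2.1478 = 0.1567
S_new/S_old = (A_new/A_old)^z = 0.3^0.1567 = exp(0.1567 × -1.2040) = 0.8281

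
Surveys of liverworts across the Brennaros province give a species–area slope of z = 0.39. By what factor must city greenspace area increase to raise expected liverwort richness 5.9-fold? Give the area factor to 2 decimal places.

(A₂/A₁)^0.39 = 5.9, so A₂/A₁ = 5.9^(1/0.39) = 5.9^2.564
ln(A₂/A₁) = ln 5.9 / 0.39 = 1.7750 / 0.39 = 4.5512
A₂/A₁ = e^4.5512 ≈ 94.74

94.74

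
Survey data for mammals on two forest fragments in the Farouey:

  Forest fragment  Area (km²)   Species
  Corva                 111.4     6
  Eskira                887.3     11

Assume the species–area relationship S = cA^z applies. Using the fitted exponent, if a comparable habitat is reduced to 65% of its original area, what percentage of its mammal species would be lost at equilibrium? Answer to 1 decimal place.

z = ln(11/6) / ln(887.3/111.4) = 0.6061 / 2.0751 = 0.2921
S_new/S_old = (A_new/A_old)^z = 0.65^0.2921 = exp(0.2921 × -0.4308) = 0.8818
Fraction lost = 1 − 0.8818 = 0.1182

11.8%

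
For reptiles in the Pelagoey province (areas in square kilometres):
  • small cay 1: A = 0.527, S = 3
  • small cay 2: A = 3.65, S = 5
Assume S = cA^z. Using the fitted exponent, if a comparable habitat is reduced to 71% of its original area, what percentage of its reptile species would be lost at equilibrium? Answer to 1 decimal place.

8.6%

z = ln(5/3) / ln(3.65/0.527) = 0.5108 / 1.9353 = 0.2640
S_new/S_old = (A_new/A_old)^z = 0.71^0.2640 = exp(0.2640 × -0.3425) = 0.9136
Fraction lost = 1 − 0.9136 = 0.08644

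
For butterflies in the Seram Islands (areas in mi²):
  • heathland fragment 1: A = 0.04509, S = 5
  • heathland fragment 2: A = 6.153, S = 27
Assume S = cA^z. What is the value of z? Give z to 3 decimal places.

0.343

Taking logs: ln S = ln c + z ln A, so z = (ln S₂ − ln S₁)/(ln A₂ − ln A₁).
z = ln(27/5) / ln(6.153/0.04509) = ln(5.4) / ln(136.5) = 1.6864 / 4.9160 = 0.3430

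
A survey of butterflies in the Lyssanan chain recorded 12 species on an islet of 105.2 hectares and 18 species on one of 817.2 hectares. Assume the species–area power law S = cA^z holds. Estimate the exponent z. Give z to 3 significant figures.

0.198

Taking logs: ln S = ln c + z ln A, so z = (ln S₂ − ln S₁)/(ln A₂ − ln A₁).
z = ln(18/12) / ln(817.2/105.2) = ln(1.5) / ln(7.768) = 0.4055 / 2.0500 = 0.1978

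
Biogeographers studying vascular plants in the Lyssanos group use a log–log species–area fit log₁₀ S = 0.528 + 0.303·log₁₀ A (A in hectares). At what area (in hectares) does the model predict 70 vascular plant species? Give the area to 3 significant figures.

22200 hectares

70 = 3.373 × A^0.303  ⇒  A^0.303 = 70/3.373 = 20.75
ln A = ln(20.75) / 0.303 = 3.0327 / 0.303 = 10.0090
A = e^10.0090 ≈ 22226 hectares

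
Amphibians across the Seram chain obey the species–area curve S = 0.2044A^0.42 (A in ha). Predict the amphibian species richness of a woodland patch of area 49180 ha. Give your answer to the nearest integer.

19

S = 0.2044 × 49180^0.42
ln S = ln 0.2044 + 0.42 × ln 49180 = -1.5877 + 0.42 × 10.8032 = 2.9497
S = e^2.9497 ≈ 19.1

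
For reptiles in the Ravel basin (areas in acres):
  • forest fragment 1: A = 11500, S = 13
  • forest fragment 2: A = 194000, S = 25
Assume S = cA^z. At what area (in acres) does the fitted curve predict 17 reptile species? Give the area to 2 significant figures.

37000 acres

z = ln(25/13) / ln(194000/11500) = 0.6539 / 2.8255 = 0.2314
c = 13 / 11500^0.2314 = 13 / 8.706 = 1.493
A = (17/1.493)^(1/0.2314) ⇒ ln A = ln(11.38)/0.2314 = 10.5092
A = e^10.5092 ≈ 36652 acres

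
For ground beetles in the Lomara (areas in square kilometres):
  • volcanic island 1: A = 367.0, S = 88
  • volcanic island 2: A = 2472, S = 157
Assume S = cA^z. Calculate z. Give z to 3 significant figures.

0.304

Taking logs: ln S = ln c + z ln A, so z = (ln S₂ − ln S₁)/(ln A₂ − ln A₁).
z = ln(157/88) / ln(2472/367) = ln(1.784) / ln(6.736) = 0.5789 / 1.9074 = 0.3035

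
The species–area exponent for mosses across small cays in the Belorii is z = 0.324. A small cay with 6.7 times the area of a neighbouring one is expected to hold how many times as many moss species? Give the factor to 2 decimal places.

1.85

S₂/S₁ = (A₂/A₁)^z = 6.7^0.324
ln(S₂/S₁) = 0.324 × ln 6.7 = 0.324 × 1.9021 = 0.6163
S₂/S₁ = e^0.6163 ≈ 1.852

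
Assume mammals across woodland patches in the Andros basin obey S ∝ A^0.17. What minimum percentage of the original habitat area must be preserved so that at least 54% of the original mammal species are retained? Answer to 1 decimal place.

2.7%

Need (A_new/A_old)^0.17 = 0.54, so A_new/A_old = 0.54^(1/0.17) = 0.54^5.882
ln(A_new/A_old) = ln 0.54 / 0.17 = -0.6162 / 0.17 = -3.6246
A_new/A_old = e^-3.6246 ≈ 0.02666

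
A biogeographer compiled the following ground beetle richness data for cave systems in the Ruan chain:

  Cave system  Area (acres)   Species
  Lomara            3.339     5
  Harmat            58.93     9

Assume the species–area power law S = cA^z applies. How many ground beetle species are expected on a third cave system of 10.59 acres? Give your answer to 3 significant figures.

6.33

z = ln(9/5) / ln(58.93/3.339) = 0.5878 / 2.8707 = 0.2048
c = 5 / 3.339^0.2048 = 5 / 1.28 = 3.906
S₃ = 3.906 × 10.59^0.2048 = 3.906 × 1.621 ≈ 6.333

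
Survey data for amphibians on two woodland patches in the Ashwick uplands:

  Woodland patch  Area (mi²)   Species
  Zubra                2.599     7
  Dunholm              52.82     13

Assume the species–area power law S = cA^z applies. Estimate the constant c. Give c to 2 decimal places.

z = ln(S₂/S₁) / ln(A₂/A₁) = ln(13/7) / ln(52.82/2.599) = 0.6190 / 3.0118 = 0.2055
c = S₁ / A₁^z = 7 / 2.599^0.2055 = 7 / 1.217 = 5.752

5.75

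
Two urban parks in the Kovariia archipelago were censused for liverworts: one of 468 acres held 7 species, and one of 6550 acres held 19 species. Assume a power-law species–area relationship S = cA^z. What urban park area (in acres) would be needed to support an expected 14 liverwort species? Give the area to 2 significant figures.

2900 acres

z = ln(19/7) / ln(6550/468) = 0.9985 / 2.6388 = 0.3784
c = 7 / 468^0.3784 = 7 / 10.24 = 0.6834
A = (14/0.6834)^(1/0.3784) ⇒ ln A = ln(20.49)/0.3784 = 7.9802
A = e^7.9802 ≈ 2923 acres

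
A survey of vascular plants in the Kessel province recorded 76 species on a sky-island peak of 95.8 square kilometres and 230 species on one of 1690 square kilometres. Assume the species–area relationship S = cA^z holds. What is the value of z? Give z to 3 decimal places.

0.386

Taking logs: ln S = ln c + z ln A, so z = (ln S₂ − ln S₁)/(ln A₂ − ln A₁).
z = ln(230/76) / ln(1690/95.8) = ln(3.026) / ln(17.64) = 1.1073 / 2.8702 = 0.3858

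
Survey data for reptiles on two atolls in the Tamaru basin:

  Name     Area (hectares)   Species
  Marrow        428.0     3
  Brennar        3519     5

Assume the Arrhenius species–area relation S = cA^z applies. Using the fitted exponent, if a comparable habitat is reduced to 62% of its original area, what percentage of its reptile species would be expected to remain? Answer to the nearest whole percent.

89%

z = ln(5/3) / ln(3519/428) = 0.5108 / 2.1068 = 0.2425
S_new/S_old = (A_new/A_old)^z = 0.62^0.2425 = exp(0.2425 × -0.4780) = 0.8906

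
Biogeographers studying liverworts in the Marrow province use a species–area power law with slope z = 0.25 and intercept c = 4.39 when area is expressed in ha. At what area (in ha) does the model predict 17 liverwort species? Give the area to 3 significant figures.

17 = 4.39 × A^0.25  ⇒  A^0.25 = 17/4.39 = 3.872
ln A = ln(3.872) / 0.25 = 1.3539 / 0.25 = 5.4155
A = e^5.4155 ≈ 224.9 ha

225 ha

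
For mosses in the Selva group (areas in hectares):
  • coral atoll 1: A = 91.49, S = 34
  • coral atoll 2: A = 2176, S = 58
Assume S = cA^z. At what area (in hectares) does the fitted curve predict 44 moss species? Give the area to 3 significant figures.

422 hectares

z = ln(58/34) / ln(2176/91.49) = 0.5341 / 3.1690 = 0.1685
c = 34 / 91.49^0.1685 = 34 / 2.141 = 15.88
A = (44/15.88)^(1/0.1685) ⇒ ln A = ln(2.77)/0.1685 = 6.0461
A = e^6.0461 ≈ 422.5 hectares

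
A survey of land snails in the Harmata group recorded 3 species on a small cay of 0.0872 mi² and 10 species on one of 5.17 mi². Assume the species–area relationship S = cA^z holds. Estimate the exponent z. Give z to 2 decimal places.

0.29

Taking logs: ln S = ln c + z ln A, so z = (ln S₂ − ln S₁)/(ln A₂ − ln A₁).
z = ln(10/3) / ln(5.17/0.0872) = ln(3.333) / ln(59.29) = 1.2040 / 4.0824 = 0.2949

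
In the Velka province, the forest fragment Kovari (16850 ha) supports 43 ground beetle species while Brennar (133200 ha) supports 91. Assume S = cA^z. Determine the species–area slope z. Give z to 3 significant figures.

Taking logs: ln S = ln c + z ln A, so z = (ln S₂ − ln S₁)/(ln A₂ − ln A₁).
z = ln(91/43) / ln(133200/16850) = ln(2.116) / ln(7.905) = 0.7497 / 2.0675 = 0.3626

0.363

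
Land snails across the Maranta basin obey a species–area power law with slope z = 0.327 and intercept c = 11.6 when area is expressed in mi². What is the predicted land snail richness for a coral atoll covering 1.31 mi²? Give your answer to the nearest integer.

13 species

S = 11.6 × 1.31^0.327 = 11.6 × 1.092 ≈ 12.67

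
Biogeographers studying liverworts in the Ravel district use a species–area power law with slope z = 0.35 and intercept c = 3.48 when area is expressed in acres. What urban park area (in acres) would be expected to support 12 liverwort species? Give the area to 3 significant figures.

34.4 acres

12 = 3.48 × A^0.35  ⇒  A^0.35 = 12/3.48 = 3.448
ln A = ln(3.448) / 0.35 = 1.2379 / 0.35 = 3.5368
A = e^3.5368 ≈ 34.36 acres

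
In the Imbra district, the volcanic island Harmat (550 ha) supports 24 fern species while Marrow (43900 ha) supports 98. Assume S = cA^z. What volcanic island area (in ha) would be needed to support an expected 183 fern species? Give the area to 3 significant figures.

307000 ha

z = ln(98/24) / ln(43900/550) = 1.4069 / 4.3798 = 0.3212
c = 24 / 550^0.3212 = 24 / 7.591 = 3.162
A = (183/3.162)^(1/0.3212) ⇒ ln A = ln(57.88)/0.3212 = 12.6338
A = e^12.6338 ≈ 306756 ha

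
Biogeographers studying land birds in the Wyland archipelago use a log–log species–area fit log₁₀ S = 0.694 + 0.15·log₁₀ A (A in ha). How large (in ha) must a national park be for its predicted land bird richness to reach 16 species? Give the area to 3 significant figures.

2520 ha

16 = 4.943 × A^0.15  ⇒  A^0.15 = 16/4.943 = 3.237
ln A = ln(3.237) / 0.15 = 1.1746 / 0.15 = 7.8306
A = e^7.8306 ≈ 2517 ha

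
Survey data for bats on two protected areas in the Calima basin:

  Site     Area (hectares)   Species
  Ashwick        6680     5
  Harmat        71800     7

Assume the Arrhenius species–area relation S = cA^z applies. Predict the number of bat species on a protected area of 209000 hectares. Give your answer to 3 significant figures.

8.14

z = ln(7/5) / ln(71800/6680) = 0.3365 / 2.3748 = 0.1417
c = 5 / 6680^0.1417 = 5 / 3.483 = 1.436
S₃ = 1.436 × 209000^0.1417 = 1.436 × 5.673 ≈ 8.144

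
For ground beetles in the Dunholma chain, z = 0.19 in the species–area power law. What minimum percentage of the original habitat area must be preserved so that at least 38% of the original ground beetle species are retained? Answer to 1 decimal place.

Need (A_new/A_old)^0.19 = 0.38, so A_new/A_old = 0.38^(1/0.19) = 0.38^5.263
ln(A_new/A_old) = ln 0.38 / 0.19 = -0.9676 / 0.19 = -5.0925
A_new/A_old = e^-5.0925 ≈ 0.006142

0.6%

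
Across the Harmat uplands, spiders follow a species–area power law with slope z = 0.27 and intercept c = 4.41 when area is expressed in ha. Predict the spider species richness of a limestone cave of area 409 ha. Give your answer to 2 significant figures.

S = 4.41 × 409^0.27 = 4.41 × 5.072 ≈ 22.37

22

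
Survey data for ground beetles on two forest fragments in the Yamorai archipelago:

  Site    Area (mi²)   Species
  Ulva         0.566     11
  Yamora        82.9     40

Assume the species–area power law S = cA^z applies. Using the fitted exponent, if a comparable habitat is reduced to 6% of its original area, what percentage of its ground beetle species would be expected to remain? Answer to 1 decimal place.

z = ln(40/11) / ln(82.9/0.566) = 1.2910 / 4.9868 = 0.2589
S_new/S_old = (A_new/A_old)^z = 0.06^0.2589 = exp(0.2589 × -2.8134) = 0.4827

48.3%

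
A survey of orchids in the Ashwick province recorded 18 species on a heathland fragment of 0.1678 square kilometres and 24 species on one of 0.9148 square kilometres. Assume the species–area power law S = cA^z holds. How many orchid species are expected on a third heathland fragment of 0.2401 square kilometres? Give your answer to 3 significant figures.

19.1

z = ln(24/18) / ln(0.9148/0.1678) = 0.2877 / 1.6959 = 0.1696
c = 18 / 0.1678^0.1696 = 18 / 0.7388 = 24.37
S₃ = 24.37 × 0.2401^0.1696 = 24.37 × 0.785 ≈ 19.13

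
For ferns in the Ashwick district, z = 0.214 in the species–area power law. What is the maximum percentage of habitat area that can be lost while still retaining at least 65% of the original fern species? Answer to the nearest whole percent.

Need (A_new/A_old)^0.214 = 0.65, so A_new/A_old = 0.65^(1/0.214) = 0.65^4.673
ln(A_new/A_old) = ln 0.65 / 0.214 = -0.4308 / 0.214 = -2.0130
A_new/A_old = e^-2.0130 ≈ 0.1336
Fraction that can be lost = 1 − 0.1336 = 0.8664

87%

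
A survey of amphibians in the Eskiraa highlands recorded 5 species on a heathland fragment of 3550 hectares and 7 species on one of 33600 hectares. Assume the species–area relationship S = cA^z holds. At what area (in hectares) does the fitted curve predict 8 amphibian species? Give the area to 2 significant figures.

82000 hectares

z = ln(7/5) / ln(33600/3550) = 0.3365 / 2.2476 = 0.1497
c = 5 / 3550^0.1497 = 5 / 3.4 = 1.471
A = (8/1.471)^(1/0.1497) ⇒ ln A = ln(5.44)/0.1497 = 11.3142
A = e^11.3142 ≈ 81981 hectares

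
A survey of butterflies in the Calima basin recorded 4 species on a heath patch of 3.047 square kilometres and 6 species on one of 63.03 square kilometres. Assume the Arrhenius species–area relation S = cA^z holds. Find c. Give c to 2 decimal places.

z = ln(S₂/S₁) / ln(A₂/A₁) = ln(6/4) / ln(63.03/3.047) = 0.4055 / 3.0295 = 0.1338
c = S₁ / A₁^z = 4 / 3.047^0.1338 = 4 / 1.161 = 3.446

3.45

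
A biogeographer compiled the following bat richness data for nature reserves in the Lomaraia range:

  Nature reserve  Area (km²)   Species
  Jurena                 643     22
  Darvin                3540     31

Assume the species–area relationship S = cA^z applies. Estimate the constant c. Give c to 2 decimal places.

z = ln(S₂/S₁) / ln(A₂/A₁) = ln(31/22) / ln(3540/643) = 0.3429 / 1.7057 = 0.2011
c = S₁ / A₁^z = 22 / 643^0.2011 = 22 / 3.669 = 5.995

6.00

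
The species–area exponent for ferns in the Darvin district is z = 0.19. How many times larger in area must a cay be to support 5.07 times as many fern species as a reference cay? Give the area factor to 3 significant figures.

(A₂/A₁)^0.19 = 5.07, so A₂/A₁ = 5.07^(1/0.19) = 5.07^5.263
ln(A₂/A₁) = ln 5.07 / 0.19 = 1.6233 / 0.19 = 8.5439
A₂/A₁ = e^8.5439 ≈ 5135

5140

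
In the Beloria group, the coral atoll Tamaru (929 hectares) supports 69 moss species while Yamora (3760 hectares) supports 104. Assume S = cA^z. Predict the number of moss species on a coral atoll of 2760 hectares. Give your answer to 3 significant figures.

95.0

z = ln(104/69) / ln(3760/929) = 0.4103 / 1.3981 = 0.2935
c = 69 / 929^0.2935 = 69 / 7.43 = 9.286
S₃ = 9.286 × 2760^0.2935 = 9.286 × 10.23 ≈ 94.98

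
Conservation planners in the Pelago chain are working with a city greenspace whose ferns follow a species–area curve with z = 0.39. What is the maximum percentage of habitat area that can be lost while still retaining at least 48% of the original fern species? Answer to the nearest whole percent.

85%

Need (A_new/A_old)^0.39 = 0.48, so A_new/A_old = 0.48^(1/0.39) = 0.48^2.564
ln(A_new/A_old) = ln 0.48 / 0.39 = -0.7340 / 0.39 = -1.8820
A_new/A_old = e^-1.8820 ≈ 0.1523
Fraction that can be lost = 1 − 0.1523 = 0.8477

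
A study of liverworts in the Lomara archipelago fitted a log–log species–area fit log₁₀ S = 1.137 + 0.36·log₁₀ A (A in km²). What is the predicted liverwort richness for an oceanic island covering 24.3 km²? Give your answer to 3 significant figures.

S = 13.71 × 24.3^0.36
ln S = ln 13.71 + 0.36 × ln 24.3 = 2.6180 + 0.36 × 3.1905 = 3.7666
S = e^3.7666 ≈ 43.23

43.2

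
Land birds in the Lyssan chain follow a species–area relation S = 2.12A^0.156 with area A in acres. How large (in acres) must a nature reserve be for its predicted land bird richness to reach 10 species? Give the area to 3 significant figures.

10 = 2.12 × A^0.156  ⇒  A^0.156 = 10/2.12 = 4.717
ln A = ln(4.717) / 0.156 = 1.5512 / 0.156 = 9.9434
A = e^9.9434 ≈ 20814 acres

20800 acres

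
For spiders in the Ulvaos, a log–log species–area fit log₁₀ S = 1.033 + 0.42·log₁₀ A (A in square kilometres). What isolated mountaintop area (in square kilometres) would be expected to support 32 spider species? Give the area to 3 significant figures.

32 = 10.79 × A^0.42  ⇒  A^0.42 = 32/10.79 = 2.966
ln A = ln(2.966) / 0.42 = 1.0872 / 0.42 = 2.5885
A = e^2.5885 ≈ 13.31 square kilometres

13.3 square kilometres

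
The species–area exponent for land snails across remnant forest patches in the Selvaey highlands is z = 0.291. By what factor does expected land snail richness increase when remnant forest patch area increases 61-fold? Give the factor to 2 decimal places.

3.31

S₂/S₁ = (A₂/A₁)^z = 61^0.291
ln(S₂/S₁) = 0.291 × ln 61 = 0.291 × 4.1109 = 1.1963
S₂/S₁ = e^1.1963 ≈ 3.308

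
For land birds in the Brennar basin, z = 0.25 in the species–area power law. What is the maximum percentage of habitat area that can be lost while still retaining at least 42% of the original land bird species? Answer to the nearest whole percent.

Need (A_new/A_old)^0.25 = 0.42, so A_new/A_old = 0.42^(1/0.25) = 0.42^4
ln(A_new/A_old) = ln 0.42 / 0.25 = -0.8675 / 0.25 = -3.4700
A_new/A_old = e^-3.4700 ≈ 0.03112
Fraction that can be lost = 1 − 0.03112 = 0.9689

97%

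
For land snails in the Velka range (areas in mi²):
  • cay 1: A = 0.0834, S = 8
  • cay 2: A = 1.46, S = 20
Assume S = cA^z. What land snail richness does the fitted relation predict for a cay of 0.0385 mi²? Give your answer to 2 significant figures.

6.2

z = ln(20/8) / ln(1.46/0.0834) = 0.9163 / 2.8625 = 0.3201
c = 8 / 0.0834^0.3201 = 8 / 0.4515 = 17.72
S₃ = 17.72 × 0.0385^0.3201 = 17.72 × 0.3525 ≈ 6.246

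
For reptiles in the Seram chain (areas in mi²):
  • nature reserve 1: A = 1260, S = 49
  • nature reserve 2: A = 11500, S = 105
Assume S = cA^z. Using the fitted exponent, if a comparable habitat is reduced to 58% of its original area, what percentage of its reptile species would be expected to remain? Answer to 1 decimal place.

z = ln(105/49) / ln(11500/1260) = 0.7621 / 2.2112 = 0.3447
S_new/S_old = (A_new/A_old)^z = 0.58^0.3447 = exp(0.3447 × -0.5447) = 0.8288

82.9%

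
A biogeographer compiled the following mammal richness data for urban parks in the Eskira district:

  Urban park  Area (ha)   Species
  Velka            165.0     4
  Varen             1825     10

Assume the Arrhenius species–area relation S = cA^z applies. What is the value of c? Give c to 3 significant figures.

z = ln(S₂/S₁) / ln(A₂/A₁) = ln(10/4) / ln(1825/165) = 0.9163 / 2.4034 = 0.3812
c = S₁ / A₁^z = 4 / 165^0.3812 = 4 / 7.005 = 0.571

0.571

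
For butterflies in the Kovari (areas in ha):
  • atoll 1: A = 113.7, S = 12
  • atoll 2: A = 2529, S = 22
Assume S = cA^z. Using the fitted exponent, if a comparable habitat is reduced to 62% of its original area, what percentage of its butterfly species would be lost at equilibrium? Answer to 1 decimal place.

8.9%

z = ln(22/12) / ln(2529/113.7) = 0.6061 / 3.1020 = 0.1954
S_new/S_old = (A_new/A_old)^z = 0.62^0.1954 = exp(0.1954 × -0.4780) = 0.9108
Fraction lost = 1 − 0.9108 = 0.08918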